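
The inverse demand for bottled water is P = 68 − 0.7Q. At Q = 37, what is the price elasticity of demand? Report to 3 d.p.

At Q = 37, P = 68 − 0.7(37) = 42.10.
dP/dQ = −0.7, so dQ/dP = 1/(−0.7) = -1.429.
ε = (dQ/dP)(P/Q) = (-1.429)(42.10/37).

-1.625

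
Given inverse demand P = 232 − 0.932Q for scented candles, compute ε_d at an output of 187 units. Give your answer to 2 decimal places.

At Q = 187, P = 232 − 0.932(187) = 57.72.
dP/dQ = −0.932, so dQ/dP = 1/(−0.932) = -1.073.
ε = (dQ/dP)(P/Q) = (-1.073)(57.72/187).

-0.33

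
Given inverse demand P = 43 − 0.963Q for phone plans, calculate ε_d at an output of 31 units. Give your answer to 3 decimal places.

At Q = 31, P = 43 − 0.963(31) = 13.15.
dP/dQ = −0.963, so dQ/dP = 1/(−0.963) = -1.038.
ε = (dQ/dP)(P/Q) = (-1.038)(13.15/31).

-0.440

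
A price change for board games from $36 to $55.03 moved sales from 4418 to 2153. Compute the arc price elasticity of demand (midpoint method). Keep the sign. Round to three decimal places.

ΔQ = 2153 − 4418 = -2265; ΔP = 55.03 − 36 = 19.03.
Midpoints: P̄ = 45.52, Q̄ = 3285.5.
ε = (ΔQ/ΔP)(P̄/Q̄) = (-2265/19.03)(45.52/3285.5).

-1.649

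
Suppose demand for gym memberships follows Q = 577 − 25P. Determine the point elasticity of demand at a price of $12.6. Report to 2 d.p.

At P = 12.6, Q = 262.
dQ/dP = −25.
ε = (dQ/dP)(P/Q) = (-25)(12.6/262).

-1.20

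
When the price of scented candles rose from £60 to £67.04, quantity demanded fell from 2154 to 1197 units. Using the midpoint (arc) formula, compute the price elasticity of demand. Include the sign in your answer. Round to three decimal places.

ΔQ = 1197 − 2154 = -957; ΔP = 67.04 − 60 = 7.04.
Midpoints: P̄ = 63.52, Q̄ = 1675.5.
ε = (ΔQ/ΔP)(P̄/Q̄) = (-957/7.04)(63.52/1675.5).

-5.154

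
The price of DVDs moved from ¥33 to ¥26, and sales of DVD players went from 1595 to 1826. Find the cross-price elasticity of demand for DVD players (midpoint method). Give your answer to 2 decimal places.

ΔQ_x = 1826 − 1595 = 231; ΔP_y = 26 − 33 = -7.
Midpoints: P̄_y = 29.50, Q̄_x = 1710.5.
ε_xy = (ΔQ_x/ΔP_y)(P̄_y/Q̄_x) = (231/-7)(29.50/1710.5).

-0.57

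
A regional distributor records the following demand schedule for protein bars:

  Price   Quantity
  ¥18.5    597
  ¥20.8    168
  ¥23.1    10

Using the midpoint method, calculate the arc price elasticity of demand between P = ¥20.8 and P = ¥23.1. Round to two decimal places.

At P = 20.8, Q = 168; at P = 23.1, Q = 10.
ΔQ = -158, ΔP = 2.3. Midpoints: P̄ = 21.95, Q̄ = 89.0.
ε = (ΔQ/ΔP)(P̄/Q̄) = (-158/2.3)(21.95/89.0).

-16.94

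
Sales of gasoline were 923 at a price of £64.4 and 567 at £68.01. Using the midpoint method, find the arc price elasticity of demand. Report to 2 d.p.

-8.76

ΔQ = 567 − 923 = -356; ΔP = 68.01 − 64.4 = 3.61.
Midpoints: P̄ = 66.21, Q̄ = 745.0.
ε = (ΔQ/ΔP)(P̄/Q̄) = (-356/3.61)(66.21/745.0).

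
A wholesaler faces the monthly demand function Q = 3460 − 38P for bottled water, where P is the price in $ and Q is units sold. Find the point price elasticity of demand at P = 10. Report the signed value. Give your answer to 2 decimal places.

-0.12

At P = 10, Q = 3080.
dQ/dP = −38.
ε = (dQ/dP)(P/Q) = (-38)(10/3080).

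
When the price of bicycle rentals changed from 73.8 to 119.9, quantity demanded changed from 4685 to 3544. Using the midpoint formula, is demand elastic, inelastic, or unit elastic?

inelastic

Arc ε ≈ -0.583.
|ε| = 0.58 < 1.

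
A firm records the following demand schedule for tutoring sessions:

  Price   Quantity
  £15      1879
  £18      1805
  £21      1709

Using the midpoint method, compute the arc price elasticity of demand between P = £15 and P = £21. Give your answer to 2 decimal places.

At P = 15, Q = 1879; at P = 21, Q = 1709.
ΔQ = -170, ΔP = 6. Midpoints: P̄ = 18.00, Q̄ = 1794.0.
ε = (ΔQ/ΔP)(P̄/Q̄) = (-170/6)(18.00/1794.0).

-0.28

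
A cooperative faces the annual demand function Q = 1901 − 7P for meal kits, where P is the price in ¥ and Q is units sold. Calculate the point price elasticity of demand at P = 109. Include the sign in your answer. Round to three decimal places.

At P = 109, Q = 1138.
dQ/dP = −7.
ε = (dQ/dP)(P/Q) = (-7)(109/1138).
|ε| < 1, so demand is inelastic at this price.

-0.670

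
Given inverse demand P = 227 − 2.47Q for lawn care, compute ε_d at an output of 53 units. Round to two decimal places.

-0.73

At Q = 53, P = 227 − 2.47(53) = 96.09.
dP/dQ = −2.47, so dQ/dP = 1/(−2.47) = -0.405.
ε = (dQ/dP)(P/Q) = (-0.405)(96.09/53).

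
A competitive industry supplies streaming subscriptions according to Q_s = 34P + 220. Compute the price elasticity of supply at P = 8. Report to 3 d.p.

At P = 8, Q_s = 492.
dQ_s/dP = 34.
ε_s = (dQ_s/dP)(P/Q_s) = (34)(8/492).

0.553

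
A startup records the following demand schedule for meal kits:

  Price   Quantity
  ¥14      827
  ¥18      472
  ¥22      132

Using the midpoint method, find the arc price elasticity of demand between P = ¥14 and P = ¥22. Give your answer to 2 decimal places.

At P = 14, Q = 827; at P = 22, Q = 132.
ΔQ = -695, ΔP = 8. Midpoints: P̄ = 18.00, Q̄ = 479.5.
ε = (ΔQ/ΔP)(P̄/Q̄) = (-695/8)(18.00/479.5).

-3.26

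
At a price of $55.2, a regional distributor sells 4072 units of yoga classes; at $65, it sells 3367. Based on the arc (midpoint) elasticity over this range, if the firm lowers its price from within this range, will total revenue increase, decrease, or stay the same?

increase

Arc ε = (-705/9.8)(60.10/3719.5) ≈ -1.162.
|ε| = 1.16 > 1, so demand is elastic. A price cut therefore raises total revenue.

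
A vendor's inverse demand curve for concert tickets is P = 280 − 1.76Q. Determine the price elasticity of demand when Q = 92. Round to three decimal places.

-0.729

At Q = 92, P = 280 − 1.76(92) = 118.08.
dP/dQ = −1.76, so dQ/dP = 1/(−1.76) = -0.568.
ε = (dQ/dP)(P/Q) = (-0.568)(118.08/92).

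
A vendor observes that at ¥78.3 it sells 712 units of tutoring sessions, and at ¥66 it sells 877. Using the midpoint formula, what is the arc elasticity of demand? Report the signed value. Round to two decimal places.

-1.22

ΔQ = 877 − 712 = 165; ΔP = 66 − 78.3 = -12.3.
Midpoints: P̄ = 72.15, Q̄ = 794.5.
ε = (ΔQ/ΔP)(P̄/Q̄) = (165/-12.3)(72.15/794.5).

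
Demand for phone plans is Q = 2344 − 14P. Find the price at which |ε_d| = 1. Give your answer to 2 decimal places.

83.71

For linear demand Q = a − bP, ε = −bP/(a − bP). |ε| = 1 when bP = a − bP, i.e. P = a/(2b).
P = 2344/(2·14) = 2344/28 = 83.7143.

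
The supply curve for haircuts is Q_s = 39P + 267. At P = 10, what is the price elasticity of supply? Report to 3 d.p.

At P = 10, Q_s = 657.
dQ_s/dP = 39.
ε_s = (dQ_s/dP)(P/Q_s) = (39)(10/657).

0.594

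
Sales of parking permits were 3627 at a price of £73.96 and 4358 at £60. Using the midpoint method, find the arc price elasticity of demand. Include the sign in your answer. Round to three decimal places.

-0.878

ΔQ = 4358 − 3627 = 731; ΔP = 60 − 73.96 = -13.96.
Midpoints: P̄ = 66.98, Q̄ = 3992.5.
ε = (ΔQ/ΔP)(P̄/Q̄) = (731/-13.96)(66.98/3992.5).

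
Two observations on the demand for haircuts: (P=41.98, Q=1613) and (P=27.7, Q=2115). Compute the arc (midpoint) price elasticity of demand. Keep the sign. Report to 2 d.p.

-0.66

ΔQ = 2115 − 1613 = 502; ΔP = 27.7 − 41.98 = -14.28.
Midpoints: P̄ = 34.84, Q̄ = 1864.0.
ε = (ΔQ/ΔP)(P̄/Q̄) = (502/-14.28)(34.84/1864.0).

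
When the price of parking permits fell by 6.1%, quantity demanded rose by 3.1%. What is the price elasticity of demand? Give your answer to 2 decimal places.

-0.51

ε = %ΔQ / %ΔP = (3.1)/(-6.1) = -0.508.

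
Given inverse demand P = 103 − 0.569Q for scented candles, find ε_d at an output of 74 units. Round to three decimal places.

-1.446

At Q = 74, P = 103 − 0.569(74) = 60.89.
dP/dQ = −0.569, so dQ/dP = 1/(−0.569) = -1.757.
ε = (dQ/dP)(P/Q) = (-1.757)(60.89/74).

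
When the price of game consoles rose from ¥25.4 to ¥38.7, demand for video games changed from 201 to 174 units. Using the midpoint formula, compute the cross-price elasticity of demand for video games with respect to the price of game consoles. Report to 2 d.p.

-0.35

ΔQ_x = 174 − 201 = -27; ΔP_y = 38.7 − 25.4 = 13.3.
Midpoints: P̄_y = 32.05, Q̄_x = 187.5.
ε_xy = (ΔQ_x/ΔP_y)(P̄_y/Q̄_x) = (-27/13.3)(32.05/187.5).
ε_xy < 0, so the goods are complements.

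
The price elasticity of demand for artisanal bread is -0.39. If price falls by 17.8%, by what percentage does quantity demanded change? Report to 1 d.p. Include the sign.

%ΔQ ≈ ε × %ΔP = (-0.39)(-17.8%) = 6.94%.

6.9%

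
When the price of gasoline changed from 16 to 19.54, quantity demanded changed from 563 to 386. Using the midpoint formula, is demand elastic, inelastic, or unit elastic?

Arc ε ≈ -1.872.
|ε| = 1.87 > 1.

elastic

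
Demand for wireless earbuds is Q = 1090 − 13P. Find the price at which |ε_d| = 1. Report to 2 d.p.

41.92

For linear demand Q = a − bP, ε = −bP/(a − bP). |ε| = 1 when bP = a − bP, i.e. P = a/(2b).
P = 1090/(2·13) = 1090/26 = 41.9231.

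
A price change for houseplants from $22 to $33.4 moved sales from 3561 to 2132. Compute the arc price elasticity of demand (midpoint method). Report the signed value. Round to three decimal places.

ΔQ = 2132 − 3561 = -1429; ΔP = 33.4 − 22 = 11.4.
Midpoints: P̄ = 27.70, Q̄ = 2846.5.
ε = (ΔQ/ΔP)(P̄/Q̄) = (-1429/11.4)(27.70/2846.5).

-1.220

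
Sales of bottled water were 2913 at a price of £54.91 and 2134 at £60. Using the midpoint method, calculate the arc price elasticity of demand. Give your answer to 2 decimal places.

ΔQ = 2134 − 2913 = -779; ΔP = 60 − 54.91 = 5.09.
Midpoints: P̄ = 57.45, Q̄ = 2523.5.
ε = (ΔQ/ΔP)(P̄/Q̄) = (-779/5.09)(57.45/2523.5).

-3.48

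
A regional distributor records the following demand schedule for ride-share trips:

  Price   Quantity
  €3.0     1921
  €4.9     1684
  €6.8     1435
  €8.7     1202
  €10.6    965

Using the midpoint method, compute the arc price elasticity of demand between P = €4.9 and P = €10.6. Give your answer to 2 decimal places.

At P = 4.9, Q = 1684; at P = 10.6, Q = 965.
ΔQ = -719, ΔP = 5.7. Midpoints: P̄ = 7.75, Q̄ = 1324.5.
ε = (ΔQ/ΔP)(P̄/Q̄) = (-719/5.7)(7.75/1324.5).

-0.74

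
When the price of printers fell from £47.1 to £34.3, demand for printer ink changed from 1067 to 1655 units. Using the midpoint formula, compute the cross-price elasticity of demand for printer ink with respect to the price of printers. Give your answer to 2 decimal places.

-1.37

ΔQ_x = 1655 − 1067 = 588; ΔP_y = 34.3 − 47.1 = -12.8.
Midpoints: P̄_y = 40.70, Q̄_x = 1361.0.
ε_xy = (ΔQ_x/ΔP_y)(P̄_y/Q̄_x) = (588/-12.8)(40.70/1361.0).
ε_xy < 0, so the goods are complements.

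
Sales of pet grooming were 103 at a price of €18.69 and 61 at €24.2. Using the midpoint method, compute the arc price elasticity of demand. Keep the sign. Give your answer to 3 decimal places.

ΔQ = 61 − 103 = -42; ΔP = 24.2 − 18.69 = 5.51.
Midpoints: P̄ = 21.45, Q̄ = 82.0.
ε = (ΔQ/ΔP)(P̄/Q̄) = (-42/5.51)(21.45/82.0).

-1.993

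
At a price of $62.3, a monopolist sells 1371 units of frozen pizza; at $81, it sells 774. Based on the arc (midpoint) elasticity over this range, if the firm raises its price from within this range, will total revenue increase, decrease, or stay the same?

decrease

Arc ε = (-597/18.7)(71.65/1072.5) ≈ -2.133.
|ε| = 2.13 > 1, so demand is elastic. A price rise therefore reduces total revenue.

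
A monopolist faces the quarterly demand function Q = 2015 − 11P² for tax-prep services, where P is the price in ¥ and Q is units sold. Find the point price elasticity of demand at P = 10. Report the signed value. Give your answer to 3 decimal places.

-2.404

At P = 10, Q = 915.
dQ/dP = −22P = -220.
ε = (dQ/dP)(P/Q) = (-220)(10/915).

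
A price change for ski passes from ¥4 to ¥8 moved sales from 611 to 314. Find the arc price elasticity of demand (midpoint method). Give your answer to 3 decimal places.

-0.963

ΔQ = 314 − 611 = -297; ΔP = 8 − 4 = 4.
Midpoints: P̄ = 6.00, Q̄ = 462.5.
ε = (ΔQ/ΔP)(P̄/Q̄) = (-297/4)(6.00/462.5).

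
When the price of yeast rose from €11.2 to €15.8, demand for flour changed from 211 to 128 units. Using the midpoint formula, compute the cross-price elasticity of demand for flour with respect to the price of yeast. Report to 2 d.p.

-1.44

ΔQ_x = 128 − 211 = -83; ΔP_y = 15.8 − 11.2 = 4.6.
Midpoints: P̄_y = 13.50, Q̄_x = 169.5.
ε_xy = (ΔQ_x/ΔP_y)(P̄_y/Q̄_x) = (-83/4.6)(13.50/169.5).
ε_xy < 0, so the goods are complements.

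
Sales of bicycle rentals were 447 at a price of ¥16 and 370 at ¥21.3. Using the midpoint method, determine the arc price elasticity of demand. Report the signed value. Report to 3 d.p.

ΔQ = 370 − 447 = -77; ΔP = 21.3 − 16 = 5.3.
Midpoints: P̄ = 18.65, Q̄ = 408.5.
ε = (ΔQ/ΔP)(P̄/Q̄) = (-77/5.3)(18.65/408.5).

-0.663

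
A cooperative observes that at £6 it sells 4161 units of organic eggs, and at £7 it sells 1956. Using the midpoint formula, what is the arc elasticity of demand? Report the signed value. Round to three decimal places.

-4.686

ΔQ = 1956 − 4161 = -2205; ΔP = 7 − 6 = 1.
Midpoints: P̄ = 6.50, Q̄ = 3058.5.
ε = (ΔQ/ΔP)(P̄/Q̄) = (-2205/1)(6.50/3058.5).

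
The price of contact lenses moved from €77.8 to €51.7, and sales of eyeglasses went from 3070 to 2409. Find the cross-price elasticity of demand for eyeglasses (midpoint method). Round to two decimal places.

0.60

ΔQ_x = 2409 − 3070 = -661; ΔP_y = 51.7 − 77.8 = -26.1.
Midpoints: P̄_y = 64.75, Q̄_x = 2739.5.
ε_xy = (ΔQ_x/ΔP_y)(P̄_y/Q̄_x) = (-661/-26.1)(64.75/2739.5).
ε_xy > 0, so the goods are substitutes.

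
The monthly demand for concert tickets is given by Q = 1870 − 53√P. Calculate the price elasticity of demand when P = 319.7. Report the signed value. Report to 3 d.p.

-0.514

At P = 319.7, Q = 922.352.
dQ/dP = −53/(2√P) = -1.482.
ε = (dQ/dP)(P/Q) = (-1.482)(319.7/922.352).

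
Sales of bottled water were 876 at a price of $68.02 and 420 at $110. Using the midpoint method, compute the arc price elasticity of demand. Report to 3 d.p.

ΔQ = 420 − 876 = -456; ΔP = 110 − 68.02 = 41.98.
Midpoints: P̄ = 89.01, Q̄ = 648.0.
ε = (ΔQ/ΔP)(P̄/Q̄) = (-456/41.98)(89.01/648.0).

-1.492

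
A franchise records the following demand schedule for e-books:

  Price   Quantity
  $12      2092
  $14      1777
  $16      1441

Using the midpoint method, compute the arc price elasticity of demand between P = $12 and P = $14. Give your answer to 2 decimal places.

-1.06

At P = 12, Q = 2092; at P = 14, Q = 1777.
ΔQ = -315, ΔP = 2. Midpoints: P̄ = 13.00, Q̄ = 1934.5.
ε = (ΔQ/ΔP)(P̄/Q̄) = (-315/2)(13.00/1934.5).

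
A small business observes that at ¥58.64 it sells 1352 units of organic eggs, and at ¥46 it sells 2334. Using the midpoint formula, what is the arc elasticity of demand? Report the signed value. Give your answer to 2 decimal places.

-2.21

ΔQ = 2334 − 1352 = 982; ΔP = 46 − 58.64 = -12.64.
Midpoints: P̄ = 52.32, Q̄ = 1843.0.
ε = (ΔQ/ΔP)(P̄/Q̄) = (982/-12.64)(52.32/1843.0).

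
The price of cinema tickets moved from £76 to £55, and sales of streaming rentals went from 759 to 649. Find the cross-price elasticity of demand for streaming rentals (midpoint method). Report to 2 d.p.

0.49

ΔQ_x = 649 − 759 = -110; ΔP_y = 55 − 76 = -21.
Midpoints: P̄_y = 65.50, Q̄_x = 704.0.
ε_xy = (ΔQ_x/ΔP_y)(P̄_y/Q̄_x) = (-110/-21)(65.50/704.0).
ε_xy > 0, so the goods are substitutes.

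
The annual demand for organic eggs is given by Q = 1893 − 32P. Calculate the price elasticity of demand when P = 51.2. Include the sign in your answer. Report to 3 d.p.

-6.435

At P = 51.2, Q = 254.600.
dQ/dP = −32.
ε = (dQ/dP)(P/Q) = (-32)(51.2/254.600).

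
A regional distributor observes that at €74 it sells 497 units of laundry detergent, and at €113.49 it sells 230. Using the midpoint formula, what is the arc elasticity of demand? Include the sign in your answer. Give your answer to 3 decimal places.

-1.744

ΔQ = 230 − 497 = -267; ΔP = 113.49 − 74 = 39.49.
Midpoints: P̄ = 93.75, Q̄ = 363.5.
ε = (ΔQ/ΔP)(P̄/Q̄) = (-267/39.49)(93.75/363.5).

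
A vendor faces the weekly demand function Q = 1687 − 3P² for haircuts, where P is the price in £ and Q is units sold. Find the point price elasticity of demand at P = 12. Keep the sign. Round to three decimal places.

-0.688

At P = 12, Q = 1255.
dQ/dP = −6P = -72.
ε = (dQ/dP)(P/Q) = (-72)(12/1255).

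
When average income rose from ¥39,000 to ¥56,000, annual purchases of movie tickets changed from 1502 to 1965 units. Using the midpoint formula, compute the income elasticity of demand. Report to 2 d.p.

0.75

ΔQ = 463, ΔI = 17000. Midpoints: Ī = 47,500, Q̄ = 1733.5.
ε_I = (ΔQ/ΔI)(Ī/Q̄) = (463/17000)(47500/1733.5).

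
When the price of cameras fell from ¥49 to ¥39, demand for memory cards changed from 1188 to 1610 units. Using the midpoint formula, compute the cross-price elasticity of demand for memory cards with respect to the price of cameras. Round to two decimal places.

-1.33

ΔQ_x = 1610 − 1188 = 422; ΔP_y = 39 − 49 = -10.
Midpoints: P̄_y = 44.00, Q̄_x = 1399.0.
ε_xy = (ΔQ_x/ΔP_y)(P̄_y/Q̄_x) = (422/-10)(44.00/1399.0).
ε_xy < 0, so the goods are complements.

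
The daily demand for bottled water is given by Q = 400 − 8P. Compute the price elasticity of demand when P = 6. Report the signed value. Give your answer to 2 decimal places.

At P = 6, Q = 352.
dQ/dP = −8.
ε = (dQ/dP)(P/Q) = (-8)(6/352).

-0.14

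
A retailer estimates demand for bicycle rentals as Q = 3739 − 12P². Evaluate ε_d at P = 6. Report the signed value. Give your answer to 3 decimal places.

At P = 6, Q = 3307.
dQ/dP = −24P = -144.
ε = (dQ/dP)(P/Q) = (-144)(6/3307).
|ε| < 1, so demand is inelastic at this price.

-0.261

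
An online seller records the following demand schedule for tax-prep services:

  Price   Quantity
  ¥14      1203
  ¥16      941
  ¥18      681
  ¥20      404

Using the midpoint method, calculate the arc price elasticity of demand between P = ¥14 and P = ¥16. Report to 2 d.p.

-1.83

At P = 14, Q = 1203; at P = 16, Q = 941.
ΔQ = -262, ΔP = 2. Midpoints: P̄ = 15.00, Q̄ = 1072.0.
ε = (ΔQ/ΔP)(P̄/Q̄) = (-262/2)(15.00/1072.0).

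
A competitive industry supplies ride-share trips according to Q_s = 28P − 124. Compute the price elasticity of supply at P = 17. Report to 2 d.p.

1.35

At P = 17, Q_s = 352.
dQ_s/dP = 28.
ε_s = (dQ_s/dP)(P/Q_s) = (28)(17/352).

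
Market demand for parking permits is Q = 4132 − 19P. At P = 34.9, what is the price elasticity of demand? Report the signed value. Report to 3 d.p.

-0.191

At P = 34.9, Q = 3468.900.
dQ/dP = −19.
ε = (dQ/dP)(P/Q) = (-19)(34.9/3468.900).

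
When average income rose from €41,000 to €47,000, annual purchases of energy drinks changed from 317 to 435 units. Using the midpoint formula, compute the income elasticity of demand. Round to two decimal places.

2.30

ΔQ = 118, ΔI = 6000. Midpoints: Ī = 44,000, Q̄ = 376.0.
ε_I = (ΔQ/ΔI)(Ī/Q̄) = (118/6000)(44000/376.0).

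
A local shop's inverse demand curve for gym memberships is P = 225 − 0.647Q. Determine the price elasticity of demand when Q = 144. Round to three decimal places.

-1.415

At Q = 144, P = 225 − 0.647(144) = 131.83.
dP/dQ = −0.647, so dQ/dP = 1/(−0.647) = -1.546.
ε = (dQ/dP)(P/Q) = (-1.546)(131.83/144).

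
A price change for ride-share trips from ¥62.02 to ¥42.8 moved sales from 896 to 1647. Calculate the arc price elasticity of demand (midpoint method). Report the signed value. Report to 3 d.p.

-1.611

ΔQ = 1647 − 896 = 751; ΔP = 42.8 − 62.02 = -19.22.
Midpoints: P̄ = 52.41, Q̄ = 1271.5.
ε = (ΔQ/ΔP)(P̄/Q̄) = (751/-19.22)(52.41/1271.5).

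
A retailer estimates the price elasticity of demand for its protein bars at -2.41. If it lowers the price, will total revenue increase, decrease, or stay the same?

|ε| = 2.41 > 1, so demand is elastic. A price cut therefore raises total revenue.

increase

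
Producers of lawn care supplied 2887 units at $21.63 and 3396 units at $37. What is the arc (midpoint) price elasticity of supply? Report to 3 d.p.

ΔQ = 3396 − 2887 = 509; ΔP = 37 − 21.63 = 15.37.
Midpoints: P̄ = 29.31, Q̄ = 3141.5.
ε_s = (ΔQ/ΔP)(P̄/Q̄) = (509/15.37)(29.31/3141.5).

0.309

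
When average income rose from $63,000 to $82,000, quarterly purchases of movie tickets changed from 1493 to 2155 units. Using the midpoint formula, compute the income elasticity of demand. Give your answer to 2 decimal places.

1.38

ΔQ = 662, ΔI = 19000. Midpoints: Ī = 72,500, Q̄ = 1824.0.
ε_I = (ΔQ/ΔI)(Ī/Q̄) = (662/19000)(72500/1824.0).
ε_I > 0, so the good is normal.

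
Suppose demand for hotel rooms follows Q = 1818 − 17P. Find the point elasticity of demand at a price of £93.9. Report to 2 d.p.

-7.20

At P = 93.9, Q = 221.700.
dQ/dP = −17.
ε = (dQ/dP)(P/Q) = (-17)(93.9/221.700).
|ε| > 1, so demand is elastic at this price.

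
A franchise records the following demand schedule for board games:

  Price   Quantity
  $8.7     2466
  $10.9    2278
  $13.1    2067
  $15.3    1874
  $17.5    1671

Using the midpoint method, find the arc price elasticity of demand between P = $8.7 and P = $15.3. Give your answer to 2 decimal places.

-0.50

At P = 8.7, Q = 2466; at P = 15.3, Q = 1874.
ΔQ = -592, ΔP = 6.6. Midpoints: P̄ = 12.00, Q̄ = 2170.0.
ε = (ΔQ/ΔP)(P̄/Q̄) = (-592/6.6)(12.00/2170.0).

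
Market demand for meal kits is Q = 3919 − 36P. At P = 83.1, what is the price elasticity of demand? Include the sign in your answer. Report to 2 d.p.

At P = 83.1, Q = 927.400.
dQ/dP = −36.
ε = (dQ/dP)(P/Q) = (-36)(83.1/927.400).

-3.23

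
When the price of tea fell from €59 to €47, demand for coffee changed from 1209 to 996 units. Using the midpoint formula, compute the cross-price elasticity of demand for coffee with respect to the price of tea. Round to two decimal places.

0.85

ΔQ_x = 996 − 1209 = -213; ΔP_y = 47 − 59 = -12.
Midpoints: P̄_y = 53.00, Q̄_x = 1102.5.
ε_xy = (ΔQ_x/ΔP_y)(P̄_y/Q̄_x) = (-213/-12)(53.00/1102.5).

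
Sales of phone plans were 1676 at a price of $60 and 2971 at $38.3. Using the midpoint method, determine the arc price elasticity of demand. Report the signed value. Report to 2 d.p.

ΔQ = 2971 − 1676 = 1295; ΔP = 38.3 − 60 = -21.7.
Midpoints: P̄ = 49.15, Q̄ = 2323.5.
ε = (ΔQ/ΔP)(P̄/Q̄) = (1295/-21.7)(49.15/2323.5).

-1.26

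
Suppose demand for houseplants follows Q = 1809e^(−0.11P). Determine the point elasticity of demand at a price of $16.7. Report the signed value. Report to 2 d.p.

At P = 16.7, Q = 288.164.
dQ/dP = −0.11·1809e^(−0.11P) = −0.11Q = -31.698.
ε = (dQ/dP)(P/Q) = (-31.698)(16.7/288.164).
|ε| > 1, so demand is elastic at this price.

-1.84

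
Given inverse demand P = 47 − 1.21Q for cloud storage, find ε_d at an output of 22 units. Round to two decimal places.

-0.77

At Q = 22, P = 47 − 1.21(22) = 20.38.
dP/dQ = −1.21, so dQ/dP = 1/(−1.21) = -0.826.
ε = (dQ/dP)(P/Q) = (-0.826)(20.38/22).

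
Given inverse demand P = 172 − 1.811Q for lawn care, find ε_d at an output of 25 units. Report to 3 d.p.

-2.799

At Q = 25, P = 172 − 1.811(25) = 126.72.
dP/dQ = −1.811, so dQ/dP = 1/(−1.811) = -0.552.
ε = (dQ/dP)(P/Q) = (-0.552)(126.72/25).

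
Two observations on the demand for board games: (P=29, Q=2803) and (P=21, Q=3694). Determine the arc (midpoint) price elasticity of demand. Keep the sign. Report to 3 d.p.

-0.857

ΔQ = 3694 − 2803 = 891; ΔP = 21 − 29 = -8.
Midpoints: P̄ = 25.00, Q̄ = 3248.5.
ε = (ΔQ/ΔP)(P̄/Q̄) = (891/-8)(25.00/3248.5).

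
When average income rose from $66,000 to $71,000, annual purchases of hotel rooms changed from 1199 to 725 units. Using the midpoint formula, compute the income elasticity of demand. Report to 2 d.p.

ΔQ = -474, ΔI = 5000. Midpoints: Ī = 68,500, Q̄ = 962.0.
ε_I = (ΔQ/ΔI)(Ī/Q̄) = (-474/5000)(68500/962.0).

-6.75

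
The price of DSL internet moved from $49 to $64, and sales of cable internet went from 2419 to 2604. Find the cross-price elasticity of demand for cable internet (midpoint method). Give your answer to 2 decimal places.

ΔQ_x = 2604 − 2419 = 185; ΔP_y = 64 − 49 = 15.
Midpoints: P̄_y = 56.50, Q̄_x = 2511.5.
ε_xy = (ΔQ_x/ΔP_y)(P̄_y/Q̄_x) = (185/15)(56.50/2511.5).

0.28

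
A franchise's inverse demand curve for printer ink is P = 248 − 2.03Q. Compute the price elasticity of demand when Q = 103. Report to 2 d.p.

-0.19

At Q = 103, P = 248 − 2.03(103) = 38.91.
dP/dQ = −2.03, so dQ/dP = 1/(−2.03) = -0.493.
ε = (dQ/dP)(P/Q) = (-0.493)(38.91/103).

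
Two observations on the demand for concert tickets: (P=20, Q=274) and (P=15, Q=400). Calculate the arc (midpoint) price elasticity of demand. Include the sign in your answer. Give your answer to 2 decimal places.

-1.31

ΔQ = 400 − 274 = 126; ΔP = 15 − 20 = -5.
Midpoints: P̄ = 17.50, Q̄ = 337.0.
ε = (ΔQ/ΔP)(P̄/Q̄) = (126/-5)(17.50/337.0).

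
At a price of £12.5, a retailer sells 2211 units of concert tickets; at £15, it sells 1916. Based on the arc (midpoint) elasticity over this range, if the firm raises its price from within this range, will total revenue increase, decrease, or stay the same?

increase

Arc ε = (-295/2.5)(13.75/2063.5) ≈ -0.786.
|ε| = 0.79 < 1, so demand is inelastic. A price rise therefore raises total revenue.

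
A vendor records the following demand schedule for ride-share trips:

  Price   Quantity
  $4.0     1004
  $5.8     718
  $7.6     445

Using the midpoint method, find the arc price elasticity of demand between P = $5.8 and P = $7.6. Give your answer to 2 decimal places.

-1.75

At P = 5.8, Q = 718; at P = 7.6, Q = 445.
ΔQ = -273, ΔP = 1.8. Midpoints: P̄ = 6.70, Q̄ = 581.5.
ε = (ΔQ/ΔP)(P̄/Q̄) = (-273/1.8)(6.70/581.5).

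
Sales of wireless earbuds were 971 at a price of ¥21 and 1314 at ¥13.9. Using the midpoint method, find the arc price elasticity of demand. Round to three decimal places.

ΔQ = 1314 − 971 = 343; ΔP = 13.9 − 21 = -7.1.
Midpoints: P̄ = 17.45, Q̄ = 1142.5.
ε = (ΔQ/ΔP)(P̄/Q̄) = (343/-7.1)(17.45/1142.5).

-0.738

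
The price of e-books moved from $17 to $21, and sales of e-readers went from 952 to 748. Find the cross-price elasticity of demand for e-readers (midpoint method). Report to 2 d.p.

-1.14

ΔQ_x = 748 − 952 = -204; ΔP_y = 21 − 17 = 4.
Midpoints: P̄_y = 19.00, Q̄_x = 850.0.
ε_xy = (ΔQ_x/ΔP_y)(P̄_y/Q̄_x) = (-204/4)(19.00/850.0).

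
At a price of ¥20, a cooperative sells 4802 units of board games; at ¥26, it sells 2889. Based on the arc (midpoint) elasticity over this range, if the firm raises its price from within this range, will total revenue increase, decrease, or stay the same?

Arc ε = (-1913/6)(23.00/3845.5) ≈ -1.907.
|ε| = 1.91 > 1, so demand is elastic. A price rise therefore reduces total revenue.

decrease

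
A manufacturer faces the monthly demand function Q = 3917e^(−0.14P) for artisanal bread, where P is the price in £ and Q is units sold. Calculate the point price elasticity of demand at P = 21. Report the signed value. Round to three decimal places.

-2.940

At P = 21, Q = 207.075.
dQ/dP = −0.14·3917e^(−0.14P) = −0.14Q = -28.991.
ε = (dQ/dP)(P/Q) = (-28.991)(21/207.075).
|ε| > 1, so demand is elastic at this price.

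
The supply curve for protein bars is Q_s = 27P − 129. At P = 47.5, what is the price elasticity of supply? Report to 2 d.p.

At P = 47.5, Q_s = 1153.50.
dQ_s/dP = 27.
ε_s = (dQ_s/dP)(P/Q_s) = (27)(47.5/1153.50).

1.11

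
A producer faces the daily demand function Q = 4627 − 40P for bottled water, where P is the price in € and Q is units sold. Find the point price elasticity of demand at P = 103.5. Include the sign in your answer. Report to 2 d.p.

-8.50

At P = 103.5, Q = 487.
dQ/dP = −40.
ε = (dQ/dP)(P/Q) = (-40)(103.5/487).
|ε| > 1, so demand is elastic at this price.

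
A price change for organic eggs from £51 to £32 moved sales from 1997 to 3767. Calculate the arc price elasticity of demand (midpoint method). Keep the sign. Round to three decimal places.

ΔQ = 3767 − 1997 = 1770; ΔP = 32 − 51 = -19.
Midpoints: P̄ = 41.50, Q̄ = 2882.0.
ε = (ΔQ/ΔP)(P̄/Q̄) = (1770/-19)(41.50/2882.0).

-1.341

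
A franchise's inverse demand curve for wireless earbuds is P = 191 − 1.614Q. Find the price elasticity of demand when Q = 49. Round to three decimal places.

-1.415

At Q = 49, P = 191 − 1.614(49) = 111.91.
dP/dQ = −1.614, so dQ/dP = 1/(−1.614) = -0.620.
ε = (dQ/dP)(P/Q) = (-0.620)(111.91/49).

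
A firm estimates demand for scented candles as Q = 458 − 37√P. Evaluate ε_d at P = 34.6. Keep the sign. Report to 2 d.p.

At P = 34.6, Q = 240.359.
dQ/dP = −37/(2√P) = -3.145.
ε = (dQ/dP)(P/Q) = (-3.145)(34.6/240.359).

-0.45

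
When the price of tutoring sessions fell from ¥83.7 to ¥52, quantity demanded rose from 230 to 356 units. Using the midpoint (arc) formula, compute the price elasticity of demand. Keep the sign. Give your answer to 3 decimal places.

-0.920

ΔQ = 356 − 230 = 126; ΔP = 52 − 83.7 = -31.7.
Midpoints: P̄ = 67.85, Q̄ = 293.0.
ε = (ΔQ/ΔP)(P̄/Q̄) = (126/-31.7)(67.85/293.0).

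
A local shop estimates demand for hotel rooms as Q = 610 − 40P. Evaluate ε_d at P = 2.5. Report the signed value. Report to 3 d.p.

-0.196

At P = 2.5, Q = 510.
dQ/dP = −40.
ε = (dQ/dP)(P/Q) = (-40)(2.5/510).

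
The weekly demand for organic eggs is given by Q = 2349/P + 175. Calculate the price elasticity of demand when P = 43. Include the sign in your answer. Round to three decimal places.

At P = 43, Q = 229.628.
dQ/dP = −2349/P² = -1.270.
ε = (dQ/dP)(P/Q) = (-1.270)(43/229.628).
|ε| < 1, so demand is inelastic at this price.

-0.238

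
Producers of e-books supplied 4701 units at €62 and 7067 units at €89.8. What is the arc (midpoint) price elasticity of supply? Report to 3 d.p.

1.098

ΔQ = 7067 − 4701 = 2366; ΔP = 89.8 − 62 = 27.8.
Midpoints: P̄ = 75.90, Q̄ = 5884.0.
ε_s = (ΔQ/ΔP)(P̄/Q̄) = (2366/27.8)(75.90/5884.0).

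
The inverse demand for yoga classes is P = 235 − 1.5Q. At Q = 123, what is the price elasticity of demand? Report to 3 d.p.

-0.274

At Q = 123, P = 235 − 1.5(123) = 50.50.
dP/dQ = −1.5, so dQ/dP = 1/(−1.5) = -0.667.
ε = (dQ/dP)(P/Q) = (-0.667)(50.50/123).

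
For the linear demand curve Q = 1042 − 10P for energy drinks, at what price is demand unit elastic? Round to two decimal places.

52.10

For linear demand Q = a − bP, ε = −bP/(a − bP). |ε| = 1 when bP = a − bP, i.e. P = a/(2b).
P = 1042/(2·10) = 1042/20 = 52.1000.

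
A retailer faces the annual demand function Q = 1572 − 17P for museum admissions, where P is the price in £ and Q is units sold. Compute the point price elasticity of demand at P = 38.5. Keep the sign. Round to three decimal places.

At P = 38.5, Q = 917.500.
dQ/dP = −17.
ε = (dQ/dP)(P/Q) = (-17)(38.5/917.500).

-0.713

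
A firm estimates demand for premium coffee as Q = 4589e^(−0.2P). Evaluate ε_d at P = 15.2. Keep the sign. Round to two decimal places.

-3.04

At P = 15.2, Q = 219.514.
dQ/dP = −0.2·4589e^(−0.2P) = −0.2Q = -43.903.
ε = (dQ/dP)(P/Q) = (-43.903)(15.2/219.514).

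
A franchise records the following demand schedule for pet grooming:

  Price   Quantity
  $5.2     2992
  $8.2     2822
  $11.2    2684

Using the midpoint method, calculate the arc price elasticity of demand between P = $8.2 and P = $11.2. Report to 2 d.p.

-0.16

At P = 8.2, Q = 2822; at P = 11.2, Q = 2684.
ΔQ = -138, ΔP = 3.0. Midpoints: P̄ = 9.70, Q̄ = 2753.0.
ε = (ΔQ/ΔP)(P̄/Q̄) = (-138/3.0)(9.70/2753.0).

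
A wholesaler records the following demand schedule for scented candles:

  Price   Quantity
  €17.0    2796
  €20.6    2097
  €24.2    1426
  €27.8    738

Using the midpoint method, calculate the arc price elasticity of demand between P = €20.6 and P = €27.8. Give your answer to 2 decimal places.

-3.22

At P = 20.6, Q = 2097; at P = 27.8, Q = 738.
ΔQ = -1359, ΔP = 7.2. Midpoints: P̄ = 24.20, Q̄ = 1417.5.
ε = (ΔQ/ΔP)(P̄/Q̄) = (-1359/7.2)(24.20/1417.5).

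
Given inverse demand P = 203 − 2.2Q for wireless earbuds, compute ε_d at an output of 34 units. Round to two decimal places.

At Q = 34, P = 203 − 2.2(34) = 128.20.
dP/dQ = −2.2, so dQ/dP = 1/(−2.2) = -0.455.
ε = (dQ/dP)(P/Q) = (-0.455)(128.20/34).

-1.71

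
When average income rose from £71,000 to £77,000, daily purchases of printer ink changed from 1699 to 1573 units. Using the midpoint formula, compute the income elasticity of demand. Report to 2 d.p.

-0.95

ΔQ = -126, ΔI = 6000. Midpoints: Ī = 74,000, Q̄ = 1636.0.
ε_I = (ΔQ/ΔI)(Ī/Q̄) = (-126/6000)(74000/1636.0).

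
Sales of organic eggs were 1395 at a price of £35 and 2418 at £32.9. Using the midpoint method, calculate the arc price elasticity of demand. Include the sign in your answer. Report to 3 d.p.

ΔQ = 2418 − 1395 = 1023; ΔP = 32.9 − 35 = -2.1.
Midpoints: P̄ = 33.95, Q̄ = 1906.5.
ε = (ΔQ/ΔP)(P̄/Q̄) = (1023/-2.1)(33.95/1906.5).

-8.675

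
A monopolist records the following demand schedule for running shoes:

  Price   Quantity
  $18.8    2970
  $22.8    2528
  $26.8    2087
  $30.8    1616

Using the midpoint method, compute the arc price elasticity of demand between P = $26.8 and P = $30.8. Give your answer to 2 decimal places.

-1.83

At P = 26.8, Q = 2087; at P = 30.8, Q = 1616.
ΔQ = -471, ΔP = 4.0. Midpoints: P̄ = 28.80, Q̄ = 1851.5.
ε = (ΔQ/ΔP)(P̄/Q̄) = (-471/4.0)(28.80/1851.5).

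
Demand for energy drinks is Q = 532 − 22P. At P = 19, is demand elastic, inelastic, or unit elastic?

Q = 114, dQ/dP = -22.
ε = (dQ/dP)(P/Q) ≈ -3.667.
|ε| = 3.67 > 1.

elastic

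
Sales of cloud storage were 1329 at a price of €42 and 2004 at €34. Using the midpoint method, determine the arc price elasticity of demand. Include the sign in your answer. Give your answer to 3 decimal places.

-1.924

ΔQ = 2004 − 1329 = 675; ΔP = 34 − 42 = -8.
Midpoints: P̄ = 38.00, Q̄ = 1666.5.
ε = (ΔQ/ΔP)(P̄/Q̄) = (675/-8)(38.00/1666.5).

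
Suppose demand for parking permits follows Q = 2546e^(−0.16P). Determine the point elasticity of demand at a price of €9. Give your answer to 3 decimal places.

-1.440

At P = 9, Q = 603.218.
dQ/dP = −0.16·2546e^(−0.16P) = −0.16Q = -96.515.
ε = (dQ/dP)(P/Q) = (-96.515)(9/603.218).
|ε| > 1, so demand is elastic at this price.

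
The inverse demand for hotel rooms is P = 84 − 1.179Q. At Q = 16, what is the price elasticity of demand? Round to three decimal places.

-3.453

At Q = 16, P = 84 − 1.179(16) = 65.14.
dP/dQ = −1.179, so dQ/dP = 1/(−1.179) = -0.848.
ε = (dQ/dP)(P/Q) = (-0.848)(65.14/16).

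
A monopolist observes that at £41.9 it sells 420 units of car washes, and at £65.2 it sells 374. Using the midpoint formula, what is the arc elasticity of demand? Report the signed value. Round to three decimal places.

-0.266

ΔQ = 374 − 420 = -46; ΔP = 65.2 − 41.9 = 23.3.
Midpoints: P̄ = 53.55, Q̄ = 397.0.
ε = (ΔQ/ΔP)(P̄/Q̄) = (-46/23.3)(53.55/397.0).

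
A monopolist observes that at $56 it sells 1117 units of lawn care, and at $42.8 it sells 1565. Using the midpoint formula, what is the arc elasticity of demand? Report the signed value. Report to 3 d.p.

-1.250

ΔQ = 1565 − 1117 = 448; ΔP = 42.8 − 56 = -13.2.
Midpoints: P̄ = 49.40, Q̄ = 1341.0.
ε = (ΔQ/ΔP)(P̄/Q̄) = (448/-13.2)(49.40/1341.0).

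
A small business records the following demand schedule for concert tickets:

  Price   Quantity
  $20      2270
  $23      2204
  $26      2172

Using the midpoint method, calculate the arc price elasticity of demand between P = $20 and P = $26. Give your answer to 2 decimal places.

At P = 20, Q = 2270; at P = 26, Q = 2172.
ΔQ = -98, ΔP = 6. Midpoints: P̄ = 23.00, Q̄ = 2221.0.
ε = (ΔQ/ΔP)(P̄/Q̄) = (-98/6)(23.00/2221.0).

-0.17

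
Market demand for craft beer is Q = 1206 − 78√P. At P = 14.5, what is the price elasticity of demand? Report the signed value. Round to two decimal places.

At P = 14.5, Q = 908.985.
dQ/dP = −78/(2√P) = -10.242.
ε = (dQ/dP)(P/Q) = (-10.242)(14.5/908.985).
|ε| < 1, so demand is inelastic at this price.

-0.16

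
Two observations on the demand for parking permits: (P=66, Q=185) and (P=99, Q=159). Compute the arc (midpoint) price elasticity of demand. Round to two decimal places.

-0.38

ΔQ = 159 − 185 = -26; ΔP = 99 − 66 = 33.
Midpoints: P̄ = 82.50, Q̄ = 172.0.
ε = (ΔQ/ΔP)(P̄/Q̄) = (-26/33)(82.50/172.0).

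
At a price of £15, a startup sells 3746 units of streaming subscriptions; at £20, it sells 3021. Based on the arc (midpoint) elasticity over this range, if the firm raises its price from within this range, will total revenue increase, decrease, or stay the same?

increase

Arc ε = (-725/5)(17.50/3383.5) ≈ -0.750.
|ε| = 0.75 < 1, so demand is inelastic. A price rise therefore raises total revenue.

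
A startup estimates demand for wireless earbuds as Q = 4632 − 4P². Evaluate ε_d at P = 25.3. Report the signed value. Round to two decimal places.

At P = 25.3, Q = 2071.640.
dQ/dP = −8P = -202.400.
ε = (dQ/dP)(P/Q) = (-202.400)(25.3/2071.640).

-2.47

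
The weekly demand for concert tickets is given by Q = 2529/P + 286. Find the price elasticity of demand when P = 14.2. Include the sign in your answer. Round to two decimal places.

At P = 14.2, Q = 464.099.
dQ/dP = −2529/P² = -12.542.
ε = (dQ/dP)(P/Q) = (-12.542)(14.2/464.099).

-0.38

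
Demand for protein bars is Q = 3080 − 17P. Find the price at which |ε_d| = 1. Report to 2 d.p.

For linear demand Q = a − bP, ε = −bP/(a − bP). |ε| = 1 when bP = a − bP, i.e. P = a/(2b).
P = 3080/(2·17) = 3080/34 = 90.5882.

90.59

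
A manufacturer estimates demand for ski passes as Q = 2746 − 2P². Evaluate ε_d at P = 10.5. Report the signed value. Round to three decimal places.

At P = 10.5, Q = 2525.500.
dQ/dP = −4P = -42.
ε = (dQ/dP)(P/Q) = (-42)(10.5/2525.500).

-0.175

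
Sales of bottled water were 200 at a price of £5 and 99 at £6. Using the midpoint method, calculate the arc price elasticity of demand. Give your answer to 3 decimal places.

ΔQ = 99 − 200 = -101; ΔP = 6 − 5 = 1.
Midpoints: P̄ = 5.50, Q̄ = 149.5.
ε = (ΔQ/ΔP)(P̄/Q̄) = (-101/1)(5.50/149.5).

-3.716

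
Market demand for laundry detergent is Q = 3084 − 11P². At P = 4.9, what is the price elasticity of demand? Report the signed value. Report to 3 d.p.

At P = 4.9, Q = 2819.890.
dQ/dP = −22P = -107.800.
ε = (dQ/dP)(P/Q) = (-107.800)(4.9/2819.890).

-0.187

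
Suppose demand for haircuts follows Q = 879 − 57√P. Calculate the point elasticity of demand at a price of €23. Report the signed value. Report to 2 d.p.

-0.23

At P = 23, Q = 605.638.
dQ/dP = −57/(2√P) = -5.943.
ε = (dQ/dP)(P/Q) = (-5.943)(23/605.638).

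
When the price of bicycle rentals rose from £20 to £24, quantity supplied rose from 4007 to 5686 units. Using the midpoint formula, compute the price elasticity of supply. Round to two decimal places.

1.91

ΔQ = 5686 − 4007 = 1679; ΔP = 24 − 20 = 4.
Midpoints: P̄ = 22.00, Q̄ = 4846.5.
ε_s = (ΔQ/ΔP)(P̄/Q̄) = (1679/4)(22.00/4846.5).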